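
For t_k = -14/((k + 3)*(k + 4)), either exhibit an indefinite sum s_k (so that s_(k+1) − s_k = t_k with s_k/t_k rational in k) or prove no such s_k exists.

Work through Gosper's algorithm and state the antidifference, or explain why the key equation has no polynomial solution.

Step 1: r(k) = (k + 3)/(k + 5).
Normal form (A,B,C) = (k + 3, k + 5, 1).
Need (k + 3)·f(k+1) − (k + 4)·f(k) = 1.
deg f ≤ 1 (via 1,1,0).
Coefficient equations give f(k) = k/3.
Certificate R = B(k−1)f/C = k*(k + 4)/3 gives s_k = -14*k/(3*k + 9).
Δs = -14/(k**2 + 7*k + 12), as required.

s_k = -14*k/(3*k + 9)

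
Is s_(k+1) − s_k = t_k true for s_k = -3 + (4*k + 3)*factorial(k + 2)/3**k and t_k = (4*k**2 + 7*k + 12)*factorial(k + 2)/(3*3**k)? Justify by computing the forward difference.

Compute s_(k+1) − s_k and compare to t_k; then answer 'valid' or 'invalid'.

s_(k+1) = 3**(-k - 1)*(4*k + 7)*factorial(k + 3) - 3
s_(k+1) − s_k = (4*k**2 + 7*k + 12)*factorial(k + 2)/(3*3**k)
(s_(k+1) − s_k) − t_k = 0

Valid — Δs_k = t_k.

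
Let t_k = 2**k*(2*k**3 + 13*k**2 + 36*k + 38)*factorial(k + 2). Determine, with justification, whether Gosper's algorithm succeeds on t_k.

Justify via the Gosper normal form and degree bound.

Yes. s_k = 2**k*(k**2 + 2*k + 4)*factorial(k + 2).

t_(k+1)/t_k = 2*(2*k**4 + 25*k**3 + 125*k**2 + 293*k + 267)/(2*k**3 + 13*k**2 + 36*k + 38).
Gosper form: A/B · C(k+1)/C(k) with A=2*k + 6, B=1, C=k**3 + 13*k**2/2 + 18*k + 19.
Solve (2*k + 6)·f(k+1) − (1)·f(k) = k**3 + 13*k**2/2 + 18*k + 19.
From deg A=1, deg B=0, deg C=3: d=2.
Match coefficients ⇒ f(k) = (k**2 + 2*k + 4)/2.
Get s_k = R·t_k = 2**k*(k**2 + 2*k + 4)*factorial(k + 2) with R(k) = B(k−1)f(k)/C(k) = (k**2 + 2*k + 4)/(2*k**3 + 13*k**2 + 36*k + 38).
Δs = 2**k*(2*k**3 + 13*k**2 + 36*k + 38)*factorial(k + 2), as required.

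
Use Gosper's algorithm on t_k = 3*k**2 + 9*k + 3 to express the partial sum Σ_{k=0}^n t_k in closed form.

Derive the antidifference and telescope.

S(n) = n**3 + 6*n**2 + 8*n + 3

Step 1: r(k) = (k**2 + 5*k + 5)/(k**2 + 3*k + 1).
So A=1 and B=1, with C=k**2 + 3*k + 1.
Need (1)·f(k+1) − (1)·f(k) = k**2 + 3*k + 1.
Degrees (0,0,2) ⇒ d ≤ 3.
Match coefficients ⇒ f(k) = k*(k**2 + 3*k - 1)/3.
So s_k = (B(k−1)f/C)·t_k = (k*(k**2 + 3*k - 1)/(3*(k**2 + 3*k + 1)))·t_k = k*(k**2 + 3*k - 1).
Check: Δs_k = 3*k**2 + 9*k + 3. ✓
Telescope: S(n) = s_(n+1) − s_(0) = n**3 + 6*n**2 + 8*n + 3 − (0) = n**3 + 6*n**2 + 8*n + 3.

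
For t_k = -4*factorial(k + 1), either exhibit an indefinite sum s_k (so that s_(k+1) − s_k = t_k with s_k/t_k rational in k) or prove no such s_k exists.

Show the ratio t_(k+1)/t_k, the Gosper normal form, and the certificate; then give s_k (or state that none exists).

Step 1: r(k) = k + 2.
So A=k + 2 and B=1, with C=1.
Solve (k + 2)·f(k+1) − (1)·f(k) = 1.
d = -1 from the (1,0,0) case.
Bound -1 < 0, so the key equation has no polynomial solution.

no hypergeometric antidifference exists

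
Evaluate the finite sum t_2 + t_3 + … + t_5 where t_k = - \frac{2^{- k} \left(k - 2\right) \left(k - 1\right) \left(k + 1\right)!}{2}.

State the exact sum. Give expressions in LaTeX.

Compute t_(k+1)/t_k: get k*(k + 2)/(2*(k - 2)).
Take A(k)=k/2 + 1, B(k)=1, C(k)=k**2 - 3*k + 2.
Solve (k/2 + 1)·f(k+1) − (1)·f(k) = k**2 - 3*k + 2.
d = 1 from the (1,0,2) case.
A polynomial solution: f(k) = 2*(k - 4).
Get s_k = R·t_k = -(k - 4)*factorial(k + 1)/2**k with R(k) = B(k−1)f(k)/C(k) = 2*(k - 4)/((k - 2)*(k - 1)).
Δs = -(k - 2)*(k - 1)*factorial(k + 1)/(2*2**k), as required.
Sum = s_(6) − s_(2); s_(6) = -315/2, s_(2) = 3 ⇒ -321/2.

Σ = -321/2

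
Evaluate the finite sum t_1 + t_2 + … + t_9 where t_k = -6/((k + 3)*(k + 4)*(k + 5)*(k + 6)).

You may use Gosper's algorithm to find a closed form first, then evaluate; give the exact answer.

Ratio r(k) = (k + 3)/(k + 7).
Gosper form: A/B · C(k+1)/C(k) with A=k + 3, B=k + 7, C=1.
Key eq: (k + 3)·f(k+1) = (k + 6)·f(k) + (1).
d = 3 from the (1,1,0) case.
Solve for f: f(k) = k*(k**2 + 12*k + 47)/180 (degree 3 ≤ 3).
Then R = B(k−1)f/C = k*(k + 6)*(k**2 + 12*k + 47)/180, so s_k = R(k)·t_k = k*(-k**2 - 12*k - 47)/(30*(k + 3)*(k + 4)*(k + 5)).
s_(k+1) − s_k = -6/(k**4 + 18*k**3 + 119*k**2 + 342*k + 360) = t_k.
Telescoping: Σ = s_(10) − s_(1) = -89/2730 − (-1/60) = -29/1820.

Σ = -29/1820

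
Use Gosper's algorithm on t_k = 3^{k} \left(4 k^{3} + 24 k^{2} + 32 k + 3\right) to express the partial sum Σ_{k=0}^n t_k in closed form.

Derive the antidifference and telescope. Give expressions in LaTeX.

The ratio is 3*(4*k**3 + 36*k**2 + 92*k + 63)/(4*k**3 + 24*k**2 + 32*k + 3).
A = 3, B = 1, C = k**3 + 6*k**2 + 8*k + 3/4.
f must satisfy (3)·f(k+1) − (1)·f(k) = k**3 + 6*k**2 + 8*k + 3/4.
d = 3 from the (0,0,3) case.
Solving with deg f ≤ 3: f(k) = (k - 1)*(k + 1)*(2*k + 3)/4.
So s_k = (B(k−1)f/C)·t_k = ((k - 1)*(k + 1)*(2*k + 3)/(4*k**3 + 24*k**2 + 32*k + 3))·t_k = 3**k*(2*k**3 + 3*k**2 - 2*k - 3).
Δs = 3**k*(4*k**3 + 24*k**2 + 32*k + 3), as required.
Σ_(k=0)^n t_k = s_(n+1) − s_(0) = (3**(n + 1)*n*(2*n**2 + 9*n + 10)) − (-3), i.e. 6*3**n*n**3 + 27*3**n*n**2 + 30*3**n*n + 3.

S(n) = 6 \cdot 3^{n} n^{3} + 27 \cdot 3^{n} n^{2} + 30 \cdot 3^{n} n + 3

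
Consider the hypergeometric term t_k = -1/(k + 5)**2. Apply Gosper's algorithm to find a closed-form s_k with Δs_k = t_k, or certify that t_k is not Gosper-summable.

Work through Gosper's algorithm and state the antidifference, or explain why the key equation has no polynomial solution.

t_(k+1)/t_k = (k + 5)**2/(k + 6)**2.
Normal form (A,B,C) = (k**2 + 10*k + 25, k**2 + 12*k + 36, 1).
f must satisfy (k**2 + 10*k + 25)·f(k+1) − (k**2 + 10*k + 25)·f(k) = 1.
d = 0 from the (2,2,0) case.
f = c0 ⇒ A·f(k+1) − B(k−1)·f(k) − C = -1. The system {-1 = 0} is inconsistent; no antidifference.

no hypergeometric antidifference exists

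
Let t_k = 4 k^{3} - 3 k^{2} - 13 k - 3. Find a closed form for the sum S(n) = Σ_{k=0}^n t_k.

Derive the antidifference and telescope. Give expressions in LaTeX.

Compute t_(k+1)/t_k: get (4*k**3 + 9*k**2 - 7*k - 15)/(4*k**3 - 3*k**2 - 13*k - 3).
Factor: A=1; B=1; C=k**3 - 3*k**2/4 - 13*k/4 - 3/4.
f must satisfy (1)·f(k+1) − (1)·f(k) = k**3 - 3*k**2/4 - 13*k/4 - 3/4.
From deg A=0, deg B=0, deg C=3: d=4.
Match coefficients ⇒ f(k) = k*(k**3 - 3*k**2 - 4*k + 3)/4.
Then R = B(k−1)f/C = k*(k**3 - 3*k**2 - 4*k + 3)/((4*k + 1)*(k**2 - k - 3)), so s_k = R(k)·t_k = k*(k**3 - 3*k**2 - 4*k + 3).
s_(k+1) − s_k = 4*k**3 - 3*k**2 - 13*k - 3 = t_k.
Evaluate: s_(n+1) = n**4 + n**3 - 7*n**2 - 10*n - 3; subtract s_(0) = 0 ⇒ S(n) = n**4 + n**3 - 7*n**2 - 10*n - 3.

S(n) = n^{4} + n^{3} - 7 n^{2} - 10 n - 3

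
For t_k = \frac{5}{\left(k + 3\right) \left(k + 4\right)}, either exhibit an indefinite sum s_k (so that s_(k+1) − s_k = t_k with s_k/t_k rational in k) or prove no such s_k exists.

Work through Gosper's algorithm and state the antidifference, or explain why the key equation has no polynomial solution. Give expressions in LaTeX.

s_k = \frac{5 k}{3 \left(k + 3\right)}

Ratio r(k) = (k + 3)/(k + 5).
Factor: A=k + 3; B=k + 5; C=1.
f must satisfy (k + 3)·f(k+1) − (k + 4)·f(k) = 1.
deg f ≤ 1 (via 1,1,0).
Match coefficients ⇒ f(k) = k/3.
Then R = B(k−1)f/C = k*(k + 4)/3, so s_k = R(k)·t_k = 5*k/(3*(k + 3)).
Verify: 5/(k**2 + 7*k + 12) matches t_k.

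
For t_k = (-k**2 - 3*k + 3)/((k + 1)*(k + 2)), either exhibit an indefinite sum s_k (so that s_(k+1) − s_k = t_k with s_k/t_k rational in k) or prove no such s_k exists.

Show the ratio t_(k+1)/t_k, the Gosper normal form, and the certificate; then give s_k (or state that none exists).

s_k = k*(4 - k)/(k + 1)

r(k) = (k + 1)*(3*k + (k + 1)**2)/((k + 3)*(k**2 + 3*k - 3)) after simplifying.
Take A(k)=k + 1, B(k)=k + 3, C(k)=k**2 + 3*k - 3.
Need (k + 1)·f(k+1) − (k + 2)·f(k) = k**2 + 3*k - 3.
deg f ≤ 2 (via 1,1,2).
Coefficient equations give f(k) = k*(k - 4).
Get s_k = R·t_k = k*(4 - k)/(k + 1) with R(k) = B(k−1)f(k)/C(k) = k*(k - 4)*(k + 2)/(k**2 + 3*k - 3).
Check: Δs_k = (-k**2 - 3*k + 3)/(k**2 + 3*k + 2). ✓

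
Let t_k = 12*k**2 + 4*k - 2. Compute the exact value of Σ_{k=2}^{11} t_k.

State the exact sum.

Σ = 6300

r(k) = (6*k**2 + 14*k + 7)/(6*k**2 + 2*k - 1) after simplifying.
Normal form (A,B,C) = (1, 1, k**2 + k/3 - 1/6).
Solve (1)·f(k+1) − (1)·f(k) = k**2 + k/3 - 1/6.
From deg A=0, deg B=0, deg C=2: d=3.
A polynomial solution: f(k) = k*(2*k**2 - 2*k - 1)/6.
Get s_k = R·t_k = 2*k*(2*k**2 - 2*k - 1) with R(k) = B(k−1)f(k)/C(k) = k*(2*k**2 - 2*k - 1)/(6*k**2 + 2*k - 1).
s_(k+1) − s_k = 12*k**2 + 4*k - 2 = t_k.
Σ_(k=2)^(11) t_k = s_(12) − s_(2) = 6312 − (12) = 6300.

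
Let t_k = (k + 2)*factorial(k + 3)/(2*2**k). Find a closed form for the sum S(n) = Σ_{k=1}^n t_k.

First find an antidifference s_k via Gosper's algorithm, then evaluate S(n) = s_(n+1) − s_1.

t_(k+1)/t_k = (k + 3)*(k + 4)/(2*(k + 2)).
Normal form (A,B,C) = (k/2 + 2, 1, k + 2).
f must satisfy (k/2 + 2)·f(k+1) − (1)·f(k) = k + 2.
Degrees (1,0,1) ⇒ d ≤ 0.
Solve for f: f(k) = 2 (degree 0 ≤ 0).
R(k) = B(k−1)·f(k)/C(k) = 2/(k + 2); s_k = R·t_k = factorial(k + 3)/2**k.
Δs = (k + 2)*factorial(k + 3)/(2*2**k), as required.
Telescope: S(n) = s_(n+1) − s_(1) = 2**(-n - 1)*factorial(n + 4) − (12) = -12 + factorial(n + 4)/(2*2**n).

S(n) = -12 + factorial(n + 4)/(2*2**n)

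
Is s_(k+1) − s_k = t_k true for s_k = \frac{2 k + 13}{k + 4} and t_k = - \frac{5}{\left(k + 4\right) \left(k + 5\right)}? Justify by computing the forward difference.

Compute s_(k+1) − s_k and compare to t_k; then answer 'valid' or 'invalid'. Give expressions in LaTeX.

Valid — Δs_k = t_k.

s_(k+1) = (2*k + 15)/(k + 5)
s_(k+1) − s_k = -5/(k**2 + 9*k + 20)
(s_(k+1) − s_k) − t_k = 0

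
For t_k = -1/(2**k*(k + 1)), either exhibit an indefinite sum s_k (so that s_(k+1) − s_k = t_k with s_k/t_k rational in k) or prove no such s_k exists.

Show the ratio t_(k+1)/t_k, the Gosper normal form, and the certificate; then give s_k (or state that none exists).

Ratio r(k) = (k + 1)/(2*(k + 2)).
So A=k/2 + 1/2 and B=k + 2, with C=1.
Set up (k/2 + 1/2)·f(k+1) − (k + 1)·f(k) − (1) = 0.
From deg A=1, deg B=1, deg C=0: d=-1.
Bound -1 < 0, so the key equation has no polynomial solution.

none (Gosper's algorithm certifies no s_k)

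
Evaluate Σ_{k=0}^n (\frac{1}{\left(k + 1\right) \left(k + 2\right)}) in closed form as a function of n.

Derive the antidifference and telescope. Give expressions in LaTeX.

t_(k+1)/t_k = (k + 1)/(k + 3).
Take A(k)=k + 1, B(k)=k + 3, C(k)=1.
f must satisfy (k + 1)·f(k+1) − (k + 2)·f(k) = 1.
From deg A=1, deg B=1, deg C=0: d=1.
Solving with deg f ≤ 1: f(k) = k.
So s_k = (B(k−1)f/C)·t_k = (k*(k + 2))·t_k = k/(k + 1).
s_(k+1) − s_k = 1/(k**2 + 3*k + 2) = t_k.
Telescope: S(n) = s_(n+1) − s_(0) = (n + 1)/(n + 2) − (0) = (n + 1)/(n + 2).

S(n) = \frac{n + 1}{n + 2}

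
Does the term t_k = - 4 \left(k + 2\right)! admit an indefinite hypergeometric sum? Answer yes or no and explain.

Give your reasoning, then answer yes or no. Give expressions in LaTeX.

t_(k+1)/t_k = k + 3.
A = k + 3, B = 1, C = 1.
Key eq: (k + 3)·f(k+1) = (1)·f(k) + (1).
Bound: deg f ≤ -1.
d = -1 < 0 ⇒ no nonzero polynomial f; not summable.

No — negative degree bound, so no certificate f.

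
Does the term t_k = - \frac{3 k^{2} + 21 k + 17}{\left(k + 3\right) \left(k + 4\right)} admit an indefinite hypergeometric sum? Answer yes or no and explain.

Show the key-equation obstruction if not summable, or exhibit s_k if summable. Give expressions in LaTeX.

Ratio r(k) = (k + 3)*(21*k + 3*(k + 1)**2 + 38)/((k + 5)*(3*k**2 + 21*k + 17)).
Take A(k)=k + 3, B(k)=k + 5, C(k)=k**2 + 7*k + 17/3.
Set up (k + 3)·f(k+1) − (k + 4)·f(k) − (k**2 + 7*k + 17/3) = 0.
Degrees (1,1,2) ⇒ d ≤ 2.
Match coefficients ⇒ f(k) = k*(9*k + 8)/9.
Certificate R = B(k−1)f/C = k*(k + 4)*(9*k + 8)/(3*(3*k**2 + 21*k + 17)) gives s_k = k*(-9*k - 8)/(3*(k + 3)).
s_(k+1) − s_k = (-3*k**2 - 21*k - 17)/(k**2 + 7*k + 12) = t_k.

Yes. s_k = \frac{k \left(- 9 k - 8\right)}{3 \left(k + 3\right)}.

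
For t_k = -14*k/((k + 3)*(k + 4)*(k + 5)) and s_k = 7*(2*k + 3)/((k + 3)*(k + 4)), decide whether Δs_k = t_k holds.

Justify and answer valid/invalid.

s_(k+1) = 7*(2*k + 5)/((k + 4)*(k + 5))
s_(k+1) − s_k = -14*k/(k**3 + 12*k**2 + 47*k + 60)
(s_(k+1) − s_k) − t_k = 0

Valid: the claim telescopes to t_k.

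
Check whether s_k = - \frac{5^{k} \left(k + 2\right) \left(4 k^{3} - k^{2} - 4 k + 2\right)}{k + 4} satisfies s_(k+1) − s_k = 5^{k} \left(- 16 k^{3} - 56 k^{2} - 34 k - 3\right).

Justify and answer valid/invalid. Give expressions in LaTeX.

s_(k+1) = 5**(k + 1)*(k + 3)*(4*k - 4*(k + 1)**3 + (k + 1)**2 + 2)/(k + 5)
s_(k+1) − s_k = 5**k*(-16*k**5 - 168*k**4 - 626*k**3 - 911*k**2 - 421*k - 40)/(k**2 + 9*k + 20)
(s_(k+1) − s_k) − t_k = 5**k*(32*k**4 + 232*k**3 + 518*k**2 + 286*k + 20)/(k**2 + 9*k + 20)

Invalid: residual \frac{5^{k} \left(32 k^{4} + 232 k^{3} + 518 k^{2} + 286 k + 20\right)}{k^{2} + 9 k + 20} ≠ 0.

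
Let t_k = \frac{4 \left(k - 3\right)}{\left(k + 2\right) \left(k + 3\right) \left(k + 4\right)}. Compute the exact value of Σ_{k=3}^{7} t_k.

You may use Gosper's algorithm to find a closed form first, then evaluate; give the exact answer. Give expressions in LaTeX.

r(k) = (k - 2)*(k + 2)/((k - 3)*(k + 5)) after simplifying.
Normal form (A,B,C) = (k + 2, k + 5, k - 3).
Need (k + 2)·f(k+1) − (k + 4)·f(k) = k - 3.
d = 2 from the (1,1,1) case.
Solving with deg f ≤ 2: f(k) = -k*(k + 17)/12.
Then R = B(k−1)f/C = -k*(k + 4)*(k + 17)/(12*(k - 3)), so s_k = R(k)·t_k = k*(-k - 17)/(3*(k + 2)*(k + 3)).
Δs = 4*(k - 3)/(k**3 + 9*k**2 + 26*k + 24), as required.
Evaluate s at k=8 and k=3: -20/33 and -2/3; difference 2/33.

Σ = 2/33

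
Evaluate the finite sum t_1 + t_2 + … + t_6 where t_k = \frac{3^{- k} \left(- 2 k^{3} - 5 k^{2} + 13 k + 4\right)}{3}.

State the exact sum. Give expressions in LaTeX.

Σ = -2384/2187

Compute t_(k+1)/t_k: get (2*k**3 + 11*k**2 + 3*k - 10)/(3*(2*k**3 + 5*k**2 - 13*k - 4)).
Gosper form: A/B · C(k+1)/C(k) with A=1/3, B=1, C=k**3 + 5*k**2/2 - 13*k/2 - 2.
Solve (1/3)·f(k+1) − (1)·f(k) = k**3 + 5*k**2/2 - 13*k/2 - 2.
deg f ≤ 3 (via 0,0,3).
Solve for f: f(k) = -3*k*(k**2 + 4*k - 1)/2 (degree 3 ≤ 3).
Get s_k = R·t_k = k*(k**2 + 4*k - 1)/3**k with R(k) = B(k−1)f(k)/C(k) = -3*k*(k**2 + 4*k - 1)/((k + 4)*(2*k**2 - 3*k - 1)).
Δs = (-2*k**3 - 5*k**2 + 13*k + 4)/(3*3**k), as required.
Telescoping: Σ = s_(7) − s_(1) = 532/2187 − (4/3) = -2384/2187.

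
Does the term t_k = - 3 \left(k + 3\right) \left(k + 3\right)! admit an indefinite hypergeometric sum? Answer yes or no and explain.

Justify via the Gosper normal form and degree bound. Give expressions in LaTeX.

Compute t_(k+1)/t_k: get (k + 4)**2/(k + 3).
So A=k + 4 and B=1, with C=k + 3.
Solve (k + 4)·f(k+1) − (1)·f(k) = k + 3.
Degrees (1,0,1) ⇒ d ≤ 0.
A polynomial solution: f(k) = 1.
Then R = B(k−1)f/C = 1/(k + 3), so s_k = R(k)·t_k = -3*factorial(k + 3).
Check: Δs_k = -3*(k + 3)*factorial(k + 3). ✓

Yes. s_k = - 3 \left(k + 3\right)!.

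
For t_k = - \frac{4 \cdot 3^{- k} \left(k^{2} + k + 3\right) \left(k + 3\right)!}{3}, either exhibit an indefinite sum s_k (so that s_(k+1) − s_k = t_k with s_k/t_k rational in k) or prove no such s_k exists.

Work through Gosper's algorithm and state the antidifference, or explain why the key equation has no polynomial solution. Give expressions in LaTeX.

The ratio is (k + 4)*(k + (k + 1)**2 + 4)/(3*(k**2 + k + 3)).
Factor: A=k/3 + 4/3; B=1; C=k**2 + k + 3.
Set up (k/3 + 4/3)·f(k+1) − (1)·f(k) − (k**2 + k + 3) = 0.
Degrees (1,0,2) ⇒ d ≤ 1.
A polynomial solution: f(k) = 3*(k - 1).
Get s_k = R·t_k = -4*(k - 1)*factorial(k + 3)/3**k with R(k) = B(k−1)f(k)/C(k) = 3*(k - 1)/(k**2 + k + 3).
Verify: -4*(k**2 + k + 3)*factorial(k + 3)/(3*3**k) matches t_k.

s_k = - 4 \cdot 3^{- k} \left(k - 1\right) \left(k + 3\right)!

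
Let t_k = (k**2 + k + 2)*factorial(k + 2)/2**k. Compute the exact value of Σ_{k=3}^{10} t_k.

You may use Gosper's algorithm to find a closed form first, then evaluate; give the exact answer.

Compute t_(k+1)/t_k: get (k + 3)*(k + (k + 1)**2 + 3)/(2*(k**2 + k + 2)).
So A=k/2 + 3/2 and B=1, with C=k**2 + k + 2.
Solve (k/2 + 3/2)·f(k+1) − (1)·f(k) = k**2 + k + 2.
Degrees (1,0,2) ⇒ d ≤ 1.
Coefficient equations give f(k) = 2*(k - 1).
R(k) = B(k−1)·f(k)/C(k) = 2*(k - 1)/(k**2 + k + 2); s_k = R·t_k = 2**(1 - k)*(k - 1)*factorial(k + 2).
Check: Δs_k = (k**2 + k + 2)*factorial(k + 2)/2**k. ✓
Σ_(k=3)^(10) t_k = s_(11) − s_(3) = 60810750 − (60) = 60810690.

Σ = 60810690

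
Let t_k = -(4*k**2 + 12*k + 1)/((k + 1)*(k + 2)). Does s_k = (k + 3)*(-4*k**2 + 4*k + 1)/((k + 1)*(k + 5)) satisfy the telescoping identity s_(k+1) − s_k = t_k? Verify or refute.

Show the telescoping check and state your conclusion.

Invalid: residual 14*(4*k**2 + 10*k + 1)/(k**4 + 14*k**3 + 65*k**2 + 112*k + 60) ≠ 0.

s_(k+1) = (k + 4)*(4*k - 4*(k + 1)**2 + 5)/((k + 2)*(k + 6))
s_(k+1) − s_k = (-4*k**4 - 56*k**3 - 197*k**2 - 231*k - 16)/(k**4 + 14*k**3 + 65*k**2 + 112*k + 60)
(s_(k+1) − s_k) − t_k = 14*(4*k**2 + 10*k + 1)/(k**4 + 14*k**3 + 65*k**2 + 112*k + 60)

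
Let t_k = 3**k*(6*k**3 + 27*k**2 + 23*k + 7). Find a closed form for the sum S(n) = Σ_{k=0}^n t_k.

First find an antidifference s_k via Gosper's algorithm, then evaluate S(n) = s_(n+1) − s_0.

Compute t_(k+1)/t_k: get 3*(6*k**3 + 45*k**2 + 95*k + 63)/(6*k**3 + 27*k**2 + 23*k + 7).
So A=3 and B=1, with C=k**3 + 9*k**2/2 + 23*k/6 + 7/6.
Key eq: (3)·f(k+1) = (1)·f(k) + (k**3 + 9*k**2/2 + 23*k/6 + 7/6).
Bound: deg f ≤ 3.
A polynomial solution: f(k) = (3*k**3 - 2*k + 2)/6.
R(k) = B(k−1)·f(k)/C(k) = (3*k**3 - 2*k + 2)/((2*k + 7)*(3*k**2 + 3*k + 1)); s_k = R·t_k = 3**k*(3*k**3 - 2*k + 2).
Δs = 3**k*(6*k**3 + 27*k**2 + 23*k + 7), as required.
Evaluate: s_(n+1) = 3**(n + 1)*(3*n**3 + 9*n**2 + 7*n + 3); subtract s_(0) = 2 ⇒ S(n) = 9*3**n*n**3 + 27*3**n*n**2 + 21*3**n*n + 9*3**n - 2.

S(n) = 9*3**n*n**3 + 27*3**n*n**2 + 21*3**n*n + 9*3**n - 2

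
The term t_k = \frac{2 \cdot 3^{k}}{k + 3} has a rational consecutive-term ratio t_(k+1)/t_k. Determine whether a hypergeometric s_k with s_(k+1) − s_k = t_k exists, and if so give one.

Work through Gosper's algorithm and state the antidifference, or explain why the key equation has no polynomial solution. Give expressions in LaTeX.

no hypergeometric antidifference exists

The ratio is 3*(k + 3)/(k + 4).
Factor: A=3*k + 9; B=k + 4; C=1.
Key eq: (3*k + 9)·f(k+1) = (k + 3)·f(k) + (1).
d = -1 from the (1,1,0) case.
d = -1 < 0 ⇒ no nonzero polynomial f; not summable.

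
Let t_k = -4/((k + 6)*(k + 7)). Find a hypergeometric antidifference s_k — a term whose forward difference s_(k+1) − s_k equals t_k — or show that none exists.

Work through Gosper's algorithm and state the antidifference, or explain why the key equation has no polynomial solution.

s_k = -2*k/(3*k + 18)

Compute t_(k+1)/t_k: get (k + 6)/(k + 8).
A = k + 6, B = k + 8, C = 1.
Set up (k + 6)·f(k+1) − (k + 7)·f(k) − (1) = 0.
deg f ≤ 1 (via 1,1,0).
A polynomial solution: f(k) = k/6.
Get s_k = R·t_k = -2*k/(3*k + 18) with R(k) = B(k−1)f(k)/C(k) = k*(k + 7)/6.
Verify: -4/(k**2 + 13*k + 42) matches t_k.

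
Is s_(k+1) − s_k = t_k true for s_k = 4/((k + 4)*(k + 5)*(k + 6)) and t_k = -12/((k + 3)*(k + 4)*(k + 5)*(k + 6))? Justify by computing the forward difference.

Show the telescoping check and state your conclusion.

s_(k+1) = 4/((k + 5)*(k + 6)*(k + 7))
s_(k+1) − s_k = -12/((k + 4)*(k + 5)*(k + 6)*(k + 7))
(s_(k+1) − s_k) − t_k = 48/((k + 3)*(k + 4)*(k + 5)*(k + 6)*(k + 7))

Invalid: residual 48/(k**5 + 25*k**4 + 245*k**3 + 1175*k**2 + 2754*k + 2520) ≠ 0.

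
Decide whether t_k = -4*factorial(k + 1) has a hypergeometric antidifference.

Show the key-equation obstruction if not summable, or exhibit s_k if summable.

No — t_k has no hypergeometric antidifference.

Ratio r(k) = k + 2.
A = k + 2, B = 1, C = 1.
Solve (k + 2)·f(k+1) − (1)·f(k) = 1.
d = -1 from the (1,0,0) case.
Negative degree bound (-1): no f exists, t_k not Gosper-summable.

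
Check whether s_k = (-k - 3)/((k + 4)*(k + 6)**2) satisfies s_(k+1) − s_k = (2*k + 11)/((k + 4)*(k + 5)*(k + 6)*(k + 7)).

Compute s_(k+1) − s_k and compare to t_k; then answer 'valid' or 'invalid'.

Invalid: residual 3*(-3*k**2 - 35*k - 101)/(k**6 + 35*k**5 + 507*k**4 + 3889*k**3 + 16652*k**2 + 37716*k + 35280) ≠ 0.

s_(k+1) = (-k - 4)/((k + 5)*(k + 7)**2)
s_(k+1) − s_k = ((k + 3)*(k + 5)*(k + 7)**2 - (k + 4)**2*(k + 6)**2)/((k + 4)*(k + 5)*(k + 6)**2*(k + 7)**2)
(s_(k+1) − s_k) − t_k = 3*(-3*k**2 - 35*k - 101)/(k**6 + 35*k**5 + 507*k**4 + 3889*k**3 + 16652*k**2 + 37716*k + 35280)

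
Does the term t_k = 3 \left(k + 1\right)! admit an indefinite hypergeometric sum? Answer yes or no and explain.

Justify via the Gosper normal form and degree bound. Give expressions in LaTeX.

Step 1: r(k) = k + 2.
Normal form (A,B,C) = (k + 2, 1, 1).
Need (k + 2)·f(k+1) − (1)·f(k) = 1.
d = -1 from the (1,0,0) case.
Negative degree bound (-1): no f exists, t_k not Gosper-summable.

No. Not Gosper-summable.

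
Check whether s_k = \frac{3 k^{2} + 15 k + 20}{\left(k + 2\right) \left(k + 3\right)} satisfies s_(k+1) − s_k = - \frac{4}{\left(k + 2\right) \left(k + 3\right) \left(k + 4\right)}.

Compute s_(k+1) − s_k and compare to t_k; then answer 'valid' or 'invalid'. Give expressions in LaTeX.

s_(k+1) = (15*k + 3*(k + 1)**2 + 35)/((k + 3)*(k + 4))
s_(k+1) − s_k = -4/(k**3 + 9*k**2 + 26*k + 24)
(s_(k+1) − s_k) − t_k = 0

Valid: the claim telescopes to t_k.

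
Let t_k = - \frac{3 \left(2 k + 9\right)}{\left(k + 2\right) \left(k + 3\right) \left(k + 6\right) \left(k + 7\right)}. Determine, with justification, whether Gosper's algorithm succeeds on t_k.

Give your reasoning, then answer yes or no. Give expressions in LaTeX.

Yes. s_k = \frac{k \left(- k - 8\right)}{4 \left(k^{2} + 8 k + 12\right)}.

r(k) = (k + 2)*(k + 6)*(2*k + 11)/((k + 4)*(k + 8)*(2*k + 9)) after simplifying.
Factor: A=k + 2; B=k + 8; C=k**3 + 27*k**2/2 + 121*k/2 + 90.
Need (k + 2)·f(k+1) − (k + 7)·f(k) = k**3 + 27*k**2/2 + 121*k/2 + 90.
deg f ≤ 5 (via 1,1,3).
Coefficient equations give f(k) = k*(k + 3)*(k + 4)*(k + 5)*(k + 8)/24.
R(k) = B(k−1)·f(k)/C(k) = k*(k + 3)*(k + 7)*(k + 8)/(12*(2*k + 9)); s_k = R·t_k = k*(-k - 8)/(4*(k**2 + 8*k + 12)).
Check: Δs_k = 3*(-2*k - 9)/(k**4 + 18*k**3 + 113*k**2 + 288*k + 252). ✓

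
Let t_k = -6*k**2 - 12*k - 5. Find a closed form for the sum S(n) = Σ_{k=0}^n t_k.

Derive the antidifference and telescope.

r(k) = (6*k**2 + 24*k + 23)/(6*k**2 + 12*k + 5) after simplifying.
Factor: A=1; B=1; C=k**2 + 2*k + 5/6.
Key eq: (1)·f(k+1) = (1)·f(k) + (k**2 + 2*k + 5/6).
Bound: deg f ≤ 3.
Solving with deg f ≤ 3: f(k) = k**2*(2*k + 3)/6.
Get s_k = R·t_k = k**2*(-2*k - 3) with R(k) = B(k−1)f(k)/C(k) = k**2*(2*k + 3)/(6*k**2 + 12*k + 5).
s_(k+1) − s_k = -6*k**2 - 12*k - 5 = t_k.
Σ_(k=0)^n t_k = s_(n+1) − s_(0) = (-2*n**3 - 9*n**2 - 12*n - 5) − (0), i.e. -2*n**3 - 9*n**2 - 12*n - 5.

S(n) = -2*n**3 - 9*n**2 - 12*n - 5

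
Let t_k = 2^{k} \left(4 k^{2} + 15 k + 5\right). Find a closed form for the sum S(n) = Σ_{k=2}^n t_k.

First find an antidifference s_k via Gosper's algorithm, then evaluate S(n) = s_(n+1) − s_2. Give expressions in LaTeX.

r(k) = 2*(4*k**2 + 23*k + 24)/(4*k**2 + 15*k + 5) after simplifying.
Take A(k)=2, B(k)=1, C(k)=k**2 + 15*k/4 + 5/4.
Set up (2)·f(k+1) − (1)·f(k) − (k**2 + 15*k/4 + 5/4) = 0.
deg f ≤ 2 (via 0,0,2).
Match coefficients ⇒ f(k) = (4*k**2 - k - 1)/4.
Certificate R = B(k−1)f/C = (4*k**2 - k - 1)/(4*k**2 + 15*k + 5) gives s_k = 2**k*(4*k**2 - k - 1).
Verify: 2**k*(4*k**2 + 15*k + 5) matches t_k.
s_(n+1) = 2**(n + 1)*(4*n**2 + 7*n + 2) and s_(2) = 52, so S(n) = 8*2**n*n**2 + 14*2**n*n + 4*2**n - 52.

S(n) = 8 \cdot 2^{n} n^{2} + 14 \cdot 2^{n} n + 4 \cdot 2^{n} - 52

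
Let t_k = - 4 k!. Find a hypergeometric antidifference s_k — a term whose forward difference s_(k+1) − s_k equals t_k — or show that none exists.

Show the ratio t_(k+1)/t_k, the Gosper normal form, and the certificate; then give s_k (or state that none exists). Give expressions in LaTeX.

not Gosper-summable; s_k does not exist

r(k) = k + 1 after simplifying.
Take A(k)=k + 1, B(k)=1, C(k)=1.
f must satisfy (k + 1)·f(k+1) − (1)·f(k) = 1.
d = -1 from the (1,0,0) case.
Negative degree bound (-1): no f exists, t_k not Gosper-summable.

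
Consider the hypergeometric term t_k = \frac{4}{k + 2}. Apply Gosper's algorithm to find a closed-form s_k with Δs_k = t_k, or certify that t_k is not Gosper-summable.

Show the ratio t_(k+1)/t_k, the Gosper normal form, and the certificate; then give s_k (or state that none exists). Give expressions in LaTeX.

not Gosper-summable; s_k does not exist

r(k) = (k + 2)/(k + 3) after simplifying.
So A=k + 2 and B=k + 3, with C=1.
Set up (k + 2)·f(k+1) − (k + 2)·f(k) − (1) = 0.
Bound: deg f ≤ 0.
Write f(k) = c0. Then LHS − RHS = -1, requiring -1 = 0: contradictory. No certificate.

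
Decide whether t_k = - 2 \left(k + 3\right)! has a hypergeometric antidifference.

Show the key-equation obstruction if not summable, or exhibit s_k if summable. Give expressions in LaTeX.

The ratio is k + 4.
A = k + 4, B = 1, C = 1.
Set up (k + 4)·f(k+1) − (1)·f(k) − (1) = 0.
deg f ≤ -1 (via 1,0,0).
d = -1 < 0 ⇒ no nonzero polynomial f; not summable.

No — negative degree bound, so no certificate f.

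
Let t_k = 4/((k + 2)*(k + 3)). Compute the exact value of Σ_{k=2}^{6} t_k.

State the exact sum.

Step 1: r(k) = (k + 2)/(k + 4).
A = k + 2, B = k + 4, C = 1.
Set up (k + 2)·f(k+1) − (k + 3)·f(k) − (1) = 0.
d = 1 from the (1,1,0) case.
Solve for f: f(k) = k/2 (degree 1 ≤ 1).
Then R = B(k−1)f/C = k*(k + 3)/2, so s_k = R(k)·t_k = 2*k/(k + 2).
s_(k+1) − s_k = 4/(k**2 + 5*k + 6) = t_k.
Sum = s_(7) − s_(2); s_(7) = 14/9, s_(2) = 1 ⇒ 5/9.

Σ = 5/9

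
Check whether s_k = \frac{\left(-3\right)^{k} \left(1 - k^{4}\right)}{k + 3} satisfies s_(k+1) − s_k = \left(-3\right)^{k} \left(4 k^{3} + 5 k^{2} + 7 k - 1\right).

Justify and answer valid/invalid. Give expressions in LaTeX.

s_(k+1) = (-3)**(k + 1)*(1 - (k + 1)**4)/(k + 4)
s_(k+1) − s_k = (-3)**k*(3*(k + 3)*((k + 1)**4 - 1) + (k + 4)*(k**4 - 1))/((k + 3)*(k + 4))
(s_(k+1) − s_k) − t_k = (-3)**k*(-8*k**4 - 36*k**3 - 42*k**2 - 42*k + 8)/(k**2 + 7*k + 12)

Invalid: residual \frac{\left(-3\right)^{k} \left(- 8 k^{4} - 36 k^{3} - 42 k^{2} - 42 k + 8\right)}{k^{2} + 7 k + 12} ≠ 0.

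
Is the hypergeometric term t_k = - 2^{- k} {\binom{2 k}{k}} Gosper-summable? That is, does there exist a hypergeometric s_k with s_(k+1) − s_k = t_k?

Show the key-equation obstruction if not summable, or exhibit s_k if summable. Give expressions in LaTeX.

Step 1: r(k) = (2*k + 1)/(k + 1).
Take A(k)=2*k + 1, B(k)=k + 1, C(k)=1.
f must satisfy (2*k + 1)·f(k+1) − (k)·f(k) = 1.
From deg A=1, deg B=1, deg C=0: d=-1.
Negative degree bound (-1): no f exists, t_k not Gosper-summable.

No — key equation has no polynomial f.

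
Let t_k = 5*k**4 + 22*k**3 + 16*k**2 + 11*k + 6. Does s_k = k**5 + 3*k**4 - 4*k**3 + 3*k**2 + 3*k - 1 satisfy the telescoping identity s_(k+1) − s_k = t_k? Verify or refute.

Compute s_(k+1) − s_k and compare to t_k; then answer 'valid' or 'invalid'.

valid (s_(k+1) − s_k reduces to t_k)

s_(k+1) = k**5 + 8*k**4 + 18*k**3 + 19*k**2 + 14*k + 5
s_(k+1) − s_k = 5*k**4 + 22*k**3 + 16*k**2 + 11*k + 6
(s_(k+1) − s_k) − t_k = 0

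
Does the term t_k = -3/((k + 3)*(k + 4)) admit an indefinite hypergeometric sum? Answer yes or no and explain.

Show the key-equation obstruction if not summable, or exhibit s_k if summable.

Compute t_(k+1)/t_k: get (k + 3)/(k + 5).
Take A(k)=k + 3, B(k)=k + 5, C(k)=1.
Key eq: (k + 3)·f(k+1) = (k + 4)·f(k) + (1).
d = 1 from the (1,1,0) case.
Match coefficients ⇒ f(k) = k/3.
Get s_k = R·t_k = -k/(k + 3) with R(k) = B(k−1)f(k)/C(k) = k*(k + 4)/3.
s_(k+1) − s_k = -3/(k**2 + 7*k + 12) = t_k.

Yes. s_k = -k/(k + 3).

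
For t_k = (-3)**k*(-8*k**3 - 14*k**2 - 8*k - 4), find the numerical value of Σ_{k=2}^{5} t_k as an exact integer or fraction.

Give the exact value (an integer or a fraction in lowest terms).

Σ = 284940

Ratio r(k) = 3*(-4*k**3 - 19*k**2 - 30*k - 17)/(4*k**3 + 7*k**2 + 4*k + 2).
Factor: A=-3; B=1; C=k**3 + 7*k**2/4 + k + 1/2.
f must satisfy (-3)·f(k+1) − (1)·f(k) = k**3 + 7*k**2/4 + k + 1/2.
Bound: deg f ≤ 3.
Solving with deg f ≤ 3: f(k) = -(2*k**3 - k**2 - k + 1)/8.
R(k) = B(k−1)·f(k)/C(k) = -(2*k**3 - k**2 - k + 1)/(2*(4*k**3 + 7*k**2 + 4*k + 2)); s_k = R·t_k = (-3)**k*(2*k**3 - k**2 - k + 1).
s_(k+1) − s_k = (-3)**k*(-8*k**3 - 14*k**2 - 8*k - 4) = t_k.
Σ_(k=2)^(5) t_k = s_(6) − s_(2) = 285039 − (99) = 284940.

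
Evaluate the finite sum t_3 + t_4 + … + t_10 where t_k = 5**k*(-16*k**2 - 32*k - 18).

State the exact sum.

Σ = -22656246000

r(k) = 5*(8*k**2 + 32*k + 33)/(8*k**2 + 16*k + 9) after simplifying.
So A=5 and B=1, with C=k**2 + 2*k + 9/8.
Solve (5)·f(k+1) − (1)·f(k) = k**2 + 2*k + 9/8.
d = 2 from the (0,0,2) case.
Solve for f: f(k) = (2*k**2 - k + 1)/8 (degree 2 ≤ 2).
Certificate R = B(k−1)f/C = (2*k**2 - k + 1)/(8*k**2 + 16*k + 9) gives s_k = 2*5**k*(-2*k**2 + k - 1).
Check: Δs_k = 5**k*(-16*k**2 - 32*k - 18). ✓
Σ_(k=3)^(10) t_k = s_(11) − s_(3) = -22656250000 − (-4000) = -22656246000.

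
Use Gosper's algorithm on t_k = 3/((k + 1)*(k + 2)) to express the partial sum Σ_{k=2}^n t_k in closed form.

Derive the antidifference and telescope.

r(k) = (k + 1)/(k + 3) after simplifying.
Gosper form: A/B · C(k+1)/C(k) with A=k + 1, B=k + 3, C=1.
Set up (k + 1)·f(k+1) − (k + 2)·f(k) − (1) = 0.
d = 1 from the (1,1,0) case.
Solving with deg f ≤ 1: f(k) = k.
R(k) = B(k−1)·f(k)/C(k) = k*(k + 2); s_k = R·t_k = 3*k/(k + 1).
Verify: 3/(k**2 + 3*k + 2) matches t_k.
Σ_(k=2)^n t_k = s_(n+1) − s_(2) = (3*(n + 1)/(n + 2)) − (2), i.e. (n - 1)/(n + 2).

S(n) = (n - 1)/(n + 2)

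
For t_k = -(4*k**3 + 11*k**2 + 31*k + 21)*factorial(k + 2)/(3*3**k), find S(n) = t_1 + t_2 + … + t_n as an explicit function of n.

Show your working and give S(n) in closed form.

S(n) = (42*3**n - 4*n**5*factorial(n) - 35*n**4*factorial(n) - 117*n**3*factorial(n) - 187*n**2*factorial(n) - 143*n*factorial(n) - 42*factorial(n))/(3*3**n)

Step 1: r(k) = (4*k**4 + 35*k**3 + 134*k**2 + 262*k + 201)/(3*(4*k**3 + 11*k**2 + 31*k + 21)).
Factor: A=k/3 + 1; B=1; C=k**3 + 11*k**2/4 + 31*k/4 + 21/4.
Set up (k/3 + 1)·f(k+1) − (1)·f(k) − (k**3 + 11*k**2/4 + 31*k/4 + 21/4) = 0.
d = 2 from the (1,0,3) case.
Solving with deg f ≤ 2: f(k) = 3*k*(4*k + 3)/4.
So s_k = (B(k−1)f/C)·t_k = (3*k*(4*k + 3)/(4*k**3 + 11*k**2 + 31*k + 21))·t_k = -k*(4*k + 3)*factorial(k + 2)/3**k.
Δs = -(4*k**3 + 11*k**2 + 31*k + 21)*factorial(k + 2)/(3*3**k), as required.
Evaluate: s_(n+1) = -3**(-n - 1)*(n + 1)*(4*n + 7)*factorial(n + 3); subtract s_(1) = -14 ⇒ S(n) = (42*3**n - 4*n**5*factorial(n) - 35*n**4*factorial(n) - 117*n**3*factorial(n) - 187*n**2*factorial(n) - 143*n*factorial(n) - 42*factorial(n))/(3*3**n).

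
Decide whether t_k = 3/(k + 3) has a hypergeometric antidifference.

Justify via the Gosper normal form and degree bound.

t_(k+1)/t_k = (k + 3)/(k + 4).
Take A(k)=k + 3, B(k)=k + 4, C(k)=1.
Set up (k + 3)·f(k+1) − (k + 3)·f(k) − (1) = 0.
From deg A=1, deg B=1, deg C=0: d=0.
f = c0 ⇒ A·f(k+1) − B(k−1)·f(k) − C = -1. The system {-1 = 0} is inconsistent; no antidifference.

No. Not Gosper-summable.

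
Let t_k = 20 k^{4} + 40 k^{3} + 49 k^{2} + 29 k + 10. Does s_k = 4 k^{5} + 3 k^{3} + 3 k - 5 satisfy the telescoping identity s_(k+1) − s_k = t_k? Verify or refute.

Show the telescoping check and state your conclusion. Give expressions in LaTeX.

s_(k+1) = 3*k + 4*(k + 1)**5 + 3*(k + 1)**3 - 2
s_(k+1) − s_k = 20*k**4 + 40*k**3 + 49*k**2 + 29*k + 10
(s_(k+1) − s_k) − t_k = 0

Valid — Δs_k = t_k.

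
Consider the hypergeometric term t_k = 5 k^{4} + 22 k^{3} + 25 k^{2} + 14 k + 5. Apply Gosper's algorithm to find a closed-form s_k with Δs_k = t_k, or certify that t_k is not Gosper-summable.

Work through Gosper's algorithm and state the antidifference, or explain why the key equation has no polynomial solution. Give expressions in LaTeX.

The ratio is (5*k**4 + 42*k**3 + 121*k**2 + 150*k + 71)/(5*k**4 + 22*k**3 + 25*k**2 + 14*k + 5).
A = 1, B = 1, C = k**4 + 22*k**3/5 + 5*k**2 + 14*k/5 + 1.
Key eq: (1)·f(k+1) = (1)·f(k) + (k**4 + 22*k**3/5 + 5*k**2 + 14*k/5 + 1).
deg f ≤ 5 (via 0,0,4).
Coefficient equations give f(k) = k*(k**4 + 3*k**3 - k**2 + 2)/5.
R(k) = B(k−1)·f(k)/C(k) = k*(k**4 + 3*k**3 - k**2 + 2)/(5*k**4 + 22*k**3 + 25*k**2 + 14*k + 5); s_k = R·t_k = k*(k**4 + 3*k**3 - k**2 + 2).
Verify: 5*k**4 + 22*k**3 + 25*k**2 + 14*k + 5 matches t_k.

s_k = k \left(k^{4} + 3 k^{3} - k^{2} + 2\right)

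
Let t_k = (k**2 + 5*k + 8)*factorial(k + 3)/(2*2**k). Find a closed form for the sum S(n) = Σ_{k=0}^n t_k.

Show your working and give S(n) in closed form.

S(n) = -12 + n*factorial(n + 4)/(2*2**n) + 3*factorial(n + 4)/(2*2**n)

Ratio r(k) = (k + 4)*(5*k + (k + 1)**2 + 13)/(2*(k**2 + 5*k + 8)).
So A=k/2 + 2 and B=1, with C=k**2 + 5*k + 8.
Set up (k/2 + 2)·f(k+1) − (1)·f(k) − (k**2 + 5*k + 8) = 0.
Bound: deg f ≤ 1.
A polynomial solution: f(k) = 2*(k + 2).
Certificate R = B(k−1)f/C = 2*(k + 2)/(k**2 + 5*k + 8) gives s_k = (k + 2)*factorial(k + 3)/2**k.
Check: Δs_k = (k**2 + 5*k + 8)*factorial(k + 3)/(2*2**k). ✓
Evaluate: s_(n+1) = 2**(-n - 1)*(n + 3)*factorial(n + 4); subtract s_(0) = 12 ⇒ S(n) = -12 + n*factorial(n + 4)/(2*2**n) + 3*factorial(n + 4)/(2*2**n).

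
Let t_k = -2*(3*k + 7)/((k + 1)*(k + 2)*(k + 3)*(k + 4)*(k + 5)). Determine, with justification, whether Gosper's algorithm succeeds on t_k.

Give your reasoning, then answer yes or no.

Step 1: r(k) = (k + 1)*(3*k + 10)/((k + 6)*(3*k + 7)).
So A=k + 1 and B=k + 6, with C=k + 7/3.
Need (k + 1)·f(k+1) − (k + 5)·f(k) = k + 7/3.
deg f ≤ 4 (via 1,1,1).
Match coefficients ⇒ f(k) = k*(k + 2)*(k**2 + 8*k + 19)/36.
Get s_k = R·t_k = k*(-k**2 - 8*k - 19)/(6*(k**3 + 8*k**2 + 19*k + 12)) with R(k) = B(k−1)f(k)/C(k) = k*(k + 2)*(k + 5)*(k**2 + 8*k + 19)/(12*(3*k + 7)).
Verify: 2*(-3*k - 7)/(k**5 + 15*k**4 + 85*k**3 + 225*k**2 + 274*k + 120) matches t_k.

Yes. s_k = k*(-k**2 - 8*k - 19)/(6*(k**3 + 8*k**2 + 19*k + 12)).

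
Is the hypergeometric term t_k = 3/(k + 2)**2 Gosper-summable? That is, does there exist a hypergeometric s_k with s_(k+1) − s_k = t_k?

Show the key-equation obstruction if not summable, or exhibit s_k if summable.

Ratio r(k) = (k + 2)**2/(k + 3)**2.
A = k**2 + 4*k + 4, B = k**2 + 6*k + 9, C = 1.
Set up (k**2 + 4*k + 4)·f(k+1) − (k**2 + 4*k + 4)·f(k) − (1) = 0.
d = 0 from the (2,2,0) case.
Write f(k) = c0. Then LHS − RHS = -1, requiring -1 = 0: contradictory. No certificate.

No. Not Gosper-summable.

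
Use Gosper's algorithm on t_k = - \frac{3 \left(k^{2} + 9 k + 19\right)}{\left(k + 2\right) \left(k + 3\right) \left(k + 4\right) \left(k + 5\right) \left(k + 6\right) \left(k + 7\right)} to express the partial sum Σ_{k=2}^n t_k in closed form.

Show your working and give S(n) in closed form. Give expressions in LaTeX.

S(n) = \frac{- n^{3} - 15 n^{2} - 71 n + 87}{192 \left(n^{3} + 15 n^{2} + 71 n + 105\right)}

r(k) = (k + 2)*(9*k + (k + 1)**2 + 28)/((k + 8)*(k**2 + 9*k + 19)) after simplifying.
So A=k + 2 and B=k + 8, with C=k**2 + 9*k + 19.
Need (k + 2)·f(k+1) − (k + 7)·f(k) = k**2 + 9*k + 19.
Degrees (1,1,2) ⇒ d ≤ 5.
Solve for f: f(k) = k*(k + 3)*(k + 5)*(k**2 + 12*k + 44)/144 (degree 5 ≤ 5).
R(k) = B(k−1)·f(k)/C(k) = k*(k + 3)*(k + 5)*(k + 7)*(k**2 + 12*k + 44)/(144*(k**2 + 9*k + 19)); s_k = R·t_k = k*(-k**2 - 12*k - 44)/(48*(k**3 + 12*k**2 + 44*k + 48)).
Δs = 3*(-k**2 - 9*k - 19)/(k**6 + 27*k**5 + 295*k**4 + 1665*k**3 + 5104*k**2 + 8028*k + 5040), as required.
Evaluate: s_(n+1) = (-n**3 - 15*n**2 - 71*n - 57)/(48*(n**3 + 15*n**2 + 71*n + 105)); subtract s_(2) = -1/64 ⇒ S(n) = (-n**3 - 15*n**2 - 71*n + 87)/(192*(n**3 + 15*n**2 + 71*n + 105)).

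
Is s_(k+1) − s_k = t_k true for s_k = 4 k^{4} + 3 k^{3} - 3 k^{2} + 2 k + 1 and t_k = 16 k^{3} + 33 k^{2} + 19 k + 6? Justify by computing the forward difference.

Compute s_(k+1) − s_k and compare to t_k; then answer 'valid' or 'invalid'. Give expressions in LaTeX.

valid; difference matches t_k

s_(k+1) = 4*k**4 + 19*k**3 + 30*k**2 + 21*k + 7
s_(k+1) − s_k = 16*k**3 + 33*k**2 + 19*k + 6
(s_(k+1) − s_k) − t_k = 0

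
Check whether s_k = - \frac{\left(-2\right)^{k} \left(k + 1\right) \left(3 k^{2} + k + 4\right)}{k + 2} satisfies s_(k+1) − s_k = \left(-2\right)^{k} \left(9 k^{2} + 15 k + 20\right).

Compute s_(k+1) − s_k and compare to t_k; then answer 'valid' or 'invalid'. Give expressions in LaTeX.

s_(k+1) = 2*(-2)**k*(k + 2)*(k + 3*(k + 1)**2 + 5)/(k + 3)
s_(k+1) − s_k = (-2)**k*(9*k**4 + 51*k**3 + 113*k**2 + 139*k + 76)/(k**2 + 5*k + 6)
(s_(k+1) − s_k) − t_k = (-2)**k*(-9*k**3 - 36*k**2 - 51*k - 44)/(k**2 + 5*k + 6)

Invalid: residual \frac{\left(-2\right)^{k} \left(- 9 k^{3} - 36 k^{2} - 51 k - 44\right)}{k^{2} + 5 k + 6} ≠ 0.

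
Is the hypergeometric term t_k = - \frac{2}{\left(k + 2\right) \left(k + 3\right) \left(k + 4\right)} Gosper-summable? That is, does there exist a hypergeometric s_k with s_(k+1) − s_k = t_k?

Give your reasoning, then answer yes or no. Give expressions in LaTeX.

Compute t_(k+1)/t_k: get (k + 2)/(k + 5).
Gosper form: A/B · C(k+1)/C(k) with A=k + 2, B=k + 5, C=1.
Set up (k + 2)·f(k+1) − (k + 4)·f(k) − (1) = 0.
Bound: deg f ≤ 2.
Coefficient equations give f(k) = k*(k + 5)/12.
Then R = B(k−1)f/C = k*(k + 4)*(k + 5)/12, so s_k = R(k)·t_k = k*(-k - 5)/(6*(k + 2)*(k + 3)).
Verify: -2/(k**3 + 9*k**2 + 26*k + 24) matches t_k.

Yes. s_k = \frac{k \left(- k - 5\right)}{6 \left(k + 2\right) \left(k + 3\right)}.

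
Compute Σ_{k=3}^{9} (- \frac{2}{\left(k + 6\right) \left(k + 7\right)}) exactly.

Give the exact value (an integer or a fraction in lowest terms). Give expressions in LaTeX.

Σ = -7/72

t_(k+1)/t_k = (k + 6)/(k + 8).
Take A(k)=k + 6, B(k)=k + 8, C(k)=1.
Key eq: (k + 6)·f(k+1) = (k + 7)·f(k) + (1).
Degrees (1,1,0) ⇒ d ≤ 1.
Coefficient equations give f(k) = k/6.
Get s_k = R·t_k = -k/(3*k + 18) with R(k) = B(k−1)f(k)/C(k) = k*(k + 7)/6.
Verify: -2/(k**2 + 13*k + 42) matches t_k.
Telescoping: Σ = s_(10) − s_(3) = -5/24 − (-1/9) = -7/72.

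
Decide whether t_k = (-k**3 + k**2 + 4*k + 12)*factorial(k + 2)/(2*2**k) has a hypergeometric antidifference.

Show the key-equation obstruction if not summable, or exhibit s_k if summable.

The ratio is (k + 3)*(4*k - (k + 1)**3 + (k + 1)**2 + 16)/(2*(-k**3 + k**2 + 4*k + 12)).
Factor: A=k/2 + 3/2; B=1; C=k**3 - k**2 - 4*k - 12.
f must satisfy (k/2 + 3/2)·f(k+1) − (1)·f(k) = k**3 - k**2 - 4*k - 12.
Degrees (1,0,3) ⇒ d ≤ 2.
Coefficient equations give f(k) = 2*(k**2 - 4*k - 3).
Get s_k = R·t_k = (-k**2 + 4*k + 3)*factorial(k + 2)/2**k with R(k) = B(k−1)f(k)/C(k) = 2*(k**2 - 4*k - 3)/(k**3 - k**2 - 4*k - 12).
Δs = (-k**3 + k**2 + 4*k + 12)*factorial(k + 2)/(2*2**k), as required.

Yes. s_k = (-k**2 + 4*k + 3)*factorial(k + 2)/2**k.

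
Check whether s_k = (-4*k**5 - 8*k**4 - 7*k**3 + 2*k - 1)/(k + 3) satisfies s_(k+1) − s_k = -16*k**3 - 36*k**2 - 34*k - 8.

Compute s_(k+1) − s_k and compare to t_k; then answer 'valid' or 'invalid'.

Invalid: residual 2*(12*k**4 + 80*k**3 + 139*k**2 + 113*k + 23)/(k**2 + 7*k + 12) ≠ 0.

s_(k+1) = (2*k - 4*(k + 1)**5 - 8*(k + 1)**4 - 7*(k + 1)**3 + 1)/(k + 4)
s_(k+1) − s_k = 2*(-8*k**5 - 62*k**4 - 159*k**3 - 200*k**2 - 119*k - 25)/(k**2 + 7*k + 12)
(s_(k+1) − s_k) − t_k = 2*(12*k**4 + 80*k**3 + 139*k**2 + 113*k + 23)/(k**2 + 7*k + 12)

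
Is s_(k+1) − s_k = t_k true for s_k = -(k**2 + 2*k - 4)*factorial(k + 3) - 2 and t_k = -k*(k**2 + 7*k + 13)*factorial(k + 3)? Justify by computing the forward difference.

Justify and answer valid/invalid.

s_(k+1) = -(2*k + (k + 1)**2 - 2)*factorial(k + 4) - 2
s_(k+1) − s_k = -k*(k**2 + 7*k + 13)*factorial(k + 3)
(s_(k+1) − s_k) − t_k = 0

valid (s_(k+1) − s_k reduces to t_k)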